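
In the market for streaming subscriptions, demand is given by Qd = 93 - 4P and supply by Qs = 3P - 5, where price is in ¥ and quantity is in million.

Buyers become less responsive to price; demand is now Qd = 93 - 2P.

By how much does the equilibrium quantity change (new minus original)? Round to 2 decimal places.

+16.80

Original equilibrium: 93 - 4P = 3P - 5 gives 98 = 7P, so P = 14 and Q = 37.
With the change applied: demand Qd = 93 - 2P, supply Qs = 3P - 5.
New equilibrium: 93 - 2P = 3P - 5 ⇒ 98 = 5P ⇒ P = 19.6, Q = 53.8.
ΔQ = 53.8 − 37 = +16.80.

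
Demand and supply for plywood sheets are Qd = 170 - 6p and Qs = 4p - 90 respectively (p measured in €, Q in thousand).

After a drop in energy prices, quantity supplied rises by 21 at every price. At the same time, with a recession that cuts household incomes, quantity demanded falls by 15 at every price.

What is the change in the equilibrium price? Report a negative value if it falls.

Solve the original market: 170 - 6p = 4p - 90, hence p = 26 and Q = 14.
The new curves are Qd = 155 - 6p (demand) and Qs = 4p - 69 (supply).
Equate the new curves: 155 - 6p = 4p - 69, giving 224 = 10p, p = 22.4, Q = 20.6.
Δp = 22.4 − 26 = -3.6.

-3.6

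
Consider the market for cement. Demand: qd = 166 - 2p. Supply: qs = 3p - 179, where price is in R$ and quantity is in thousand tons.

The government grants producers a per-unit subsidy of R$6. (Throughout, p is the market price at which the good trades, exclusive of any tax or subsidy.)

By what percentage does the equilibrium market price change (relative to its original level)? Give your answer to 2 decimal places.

Original equilibrium: 166 - 2p = 3p - 179 gives 345 = 5p, so p = 69 and q = 28.
Since sellers receive the price plus the subsidy, the effective supply curve becomes qs = 3p - 161.
New equilibrium: 166 - 2p = 3p - 161 ⇒ 327 = 5p ⇒ p = 65.4, q = 35.2.
%Δp = (65.4 − 69) / 69 × 100 = -5.22%.

-5.22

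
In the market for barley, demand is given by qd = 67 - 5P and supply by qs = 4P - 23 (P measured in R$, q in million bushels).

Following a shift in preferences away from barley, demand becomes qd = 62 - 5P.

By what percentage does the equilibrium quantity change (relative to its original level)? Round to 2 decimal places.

Solve the original market: 67 - 5P = 4P - 23, hence P = 10 and q = 17.
The new curves are qd = 62 - 5P (demand) and qs = 4P - 23 (supply).
Equate the new curves: 62 - 5P = 4P - 23, giving 85 = 9P, P = 85/9 ≈ 9.4444, q = 133/9 ≈ 14.7778.
%Δq = (14.7778 − 17) / 17 × 100 = -13.07%.

-13.07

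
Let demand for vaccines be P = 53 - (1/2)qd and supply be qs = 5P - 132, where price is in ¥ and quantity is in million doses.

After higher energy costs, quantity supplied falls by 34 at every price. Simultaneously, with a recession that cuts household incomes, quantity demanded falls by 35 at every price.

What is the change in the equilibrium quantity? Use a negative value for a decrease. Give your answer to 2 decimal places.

-34.71

Original equilibrium: 106 - 2P = 5P - 132 gives 238 = 7P, so P = 34 and q = 38.
The new curves are qd = 71 - 2P (demand) and qs = 5P - 166 (supply).
New equilibrium: 71 - 2P = 5P - 166 ⇒ 237 = 7P ⇒ P = 237/7 ≈ 33.8571, q = 23/7 ≈ 3.2857.
Δq = 3.2857 − 38 = -34.71.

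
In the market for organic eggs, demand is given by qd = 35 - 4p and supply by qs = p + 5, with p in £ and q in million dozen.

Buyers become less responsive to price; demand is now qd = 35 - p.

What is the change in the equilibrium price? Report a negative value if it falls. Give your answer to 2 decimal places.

Original equilibrium: 35 - 4p = p + 5 gives 30 = 5p, so p = 6 and q = 11.
After the shift, demand is qd = 35 - p and supply is qs = p + 5.
Clearing the new market: 35 - p = p + 5, so p = 15 and q = 20.
Δp = 15 − 6 = +9.00.

+9.00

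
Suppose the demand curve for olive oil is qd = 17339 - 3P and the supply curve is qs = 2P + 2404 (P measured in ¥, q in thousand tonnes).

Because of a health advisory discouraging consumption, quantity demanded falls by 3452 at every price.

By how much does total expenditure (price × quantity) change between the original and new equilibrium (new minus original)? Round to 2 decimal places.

-8955316.48

Solve the original market: 17339 - 3P = 2P + 2404, hence P = 2987 and q = 8378.
With the change applied: demand qd = 13887 - 3P, supply qs = 2P + 2404.
Equate the new curves: 13887 - 3P = 2P + 2404, giving 11483 = 5P, P = 2296.6, q = 6997.2.
Expenditure moves from 2987×8378 = 25025086 to 2296.6×6997.2 = 16069769.52; change = -8955316.48.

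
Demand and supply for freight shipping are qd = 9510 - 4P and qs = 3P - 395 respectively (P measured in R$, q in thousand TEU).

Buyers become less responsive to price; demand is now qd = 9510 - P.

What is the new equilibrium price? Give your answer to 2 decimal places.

Before the shock: 9510 - 4P = 3P - 395 ⇒ 9905 = 7P ⇒ P = 1415, q = 3850.
After the shift, demand is qd = 9510 - P and supply is qs = 3P - 395.
Setting them equal: 9510 - P = 3P - 395 → 9905 = 4P, so P = 2476.25 and q = 7033.75.

2476.25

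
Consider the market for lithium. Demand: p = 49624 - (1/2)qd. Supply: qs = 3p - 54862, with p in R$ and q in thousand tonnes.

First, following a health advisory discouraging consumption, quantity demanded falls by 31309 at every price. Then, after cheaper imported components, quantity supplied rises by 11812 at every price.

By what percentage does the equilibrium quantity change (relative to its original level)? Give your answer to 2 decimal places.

-37.39

Solve the original market: 99248 - 2p = 3p - 54862, hence p = 30822 and q = 37604.
After the shift, demand is qd = 67939 - 2p and supply is qs = 3p - 43050.
New equilibrium: 67939 - 2p = 3p - 43050 ⇒ 110989 = 5p ⇒ p = 22197.8, q = 23543.4.
%Δq = (23543.4 − 37604) / 37604 × 100 = -37.39%.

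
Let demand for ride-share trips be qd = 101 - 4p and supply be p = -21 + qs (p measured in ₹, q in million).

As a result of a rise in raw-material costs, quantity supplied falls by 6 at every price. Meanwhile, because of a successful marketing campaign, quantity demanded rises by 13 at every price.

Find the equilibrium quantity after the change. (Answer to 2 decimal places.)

34.80

Initially, 101 - 4p = p + 21, so 80 = 5p and p = 16, q = 37.
With the change applied: demand qd = 114 - 4p, supply qs = p + 15.
Equate the new curves: 114 - 4p = p + 15, giving 99 = 5p, p = 19.8, q = 34.8.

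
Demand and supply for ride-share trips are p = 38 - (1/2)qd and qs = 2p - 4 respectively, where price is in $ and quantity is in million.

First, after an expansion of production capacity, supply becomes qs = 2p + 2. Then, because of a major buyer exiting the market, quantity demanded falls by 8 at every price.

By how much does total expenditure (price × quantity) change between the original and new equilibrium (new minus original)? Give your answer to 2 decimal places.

Solve the original market: 76 - 2p = 2p - 4, hence p = 20 and q = 36.
After the shift, demand is qd = 68 - 2p and supply is qs = 2p + 2.
Clearing the new market: 68 - 2p = 2p + 2, so p = 16.5 and q = 35.
Expenditure moves from 20×36 = 720 to 16.5×35 = 577.5; change = -142.50.

-142.50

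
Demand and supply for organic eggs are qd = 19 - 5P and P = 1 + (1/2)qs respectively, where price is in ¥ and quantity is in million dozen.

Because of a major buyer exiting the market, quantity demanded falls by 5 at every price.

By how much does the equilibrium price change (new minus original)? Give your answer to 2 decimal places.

Original equilibrium: 19 - 5P = 2P - 2 gives 21 = 7P, so P = 3 and q = 4.
The shock moves the curves to qd = 14 - 5P and qs = 2P - 2.
Equate the new curves: 14 - 5P = 2P - 2, giving 16 = 7P, P = 16/7 ≈ 2.2857, q = 18/7 ≈ 2.5714.
ΔP = 2.2857 − 3 = -0.71.

-0.71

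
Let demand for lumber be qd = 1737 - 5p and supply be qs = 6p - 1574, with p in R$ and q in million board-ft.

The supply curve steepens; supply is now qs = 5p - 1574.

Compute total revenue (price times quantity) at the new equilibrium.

Initially, 1737 - 5p = 6p - 1574, so 3311 = 11p and p = 301, q = 232.
The shock moves the curves to qd = 1737 - 5p and qs = 5p - 1574.
New equilibrium: 1737 - 5p = 5p - 1574 ⇒ 3311 = 10p ⇒ p = 331.1, q = 81.5.
New expenditure = 331.1 × 81.5 = 26984.65.

26984.65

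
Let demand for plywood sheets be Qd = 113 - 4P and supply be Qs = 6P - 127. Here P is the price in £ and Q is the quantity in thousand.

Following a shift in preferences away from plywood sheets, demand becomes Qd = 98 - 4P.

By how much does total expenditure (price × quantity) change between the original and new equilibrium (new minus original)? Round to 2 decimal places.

Solve the original market: 113 - 4P = 6P - 127, hence P = 24 and Q = 17.
The new curves are Qd = 98 - 4P (demand) and Qs = 6P - 127 (supply).
New equilibrium: 98 - 4P = 6P - 127 ⇒ 225 = 10P ⇒ P = 22.5, Q = 8.
Expenditure moves from 24×17 = 408 to 22.5×8 = 180; change = -228.00.

-228.00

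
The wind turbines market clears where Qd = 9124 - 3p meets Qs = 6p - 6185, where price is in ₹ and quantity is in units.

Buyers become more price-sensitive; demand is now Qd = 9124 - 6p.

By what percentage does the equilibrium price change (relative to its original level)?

-25

Initially, 9124 - 3p = 6p - 6185, so 15309 = 9p and p = 1701, Q = 4021.
The shock moves the curves to Qd = 9124 - 6p and Qs = 6p - 6185.
Clearing the new market: 9124 - 6p = 6p - 6185, so p = 1275.75 and Q = 1469.5.
%Δp = (1275.75 − 1701) / 1701 × 100 = -25%.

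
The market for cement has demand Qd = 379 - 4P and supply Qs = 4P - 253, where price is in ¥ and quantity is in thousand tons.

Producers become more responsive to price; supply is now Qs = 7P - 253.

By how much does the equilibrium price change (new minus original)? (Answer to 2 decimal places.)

-21.55

Before the shock: 379 - 4P = 4P - 253 ⇒ 632 = 8P ⇒ P = 79, Q = 63.
After the shift, demand is Qd = 379 - 4P and supply is Qs = 7P - 253.
New equilibrium: 379 - 4P = 7P - 253 ⇒ 632 = 11P ⇒ P = 632/11 ≈ 57.4545, Q = 1641/11 ≈ 149.1818.
ΔP = 57.4545 − 79 = -21.55.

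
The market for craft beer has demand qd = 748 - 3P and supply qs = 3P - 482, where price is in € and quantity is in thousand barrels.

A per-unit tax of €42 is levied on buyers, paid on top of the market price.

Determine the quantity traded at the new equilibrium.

Original equilibrium: 748 - 3P = 3P - 482 gives 1230 = 6P, so P = 205 and q = 133.
Since buyers pay the price plus the tax, the effective demand curve becomes qd = 622 - 3P.
New equilibrium: 622 - 3P = 3P - 482 ⇒ 1104 = 6P ⇒ P = 184, q = 70.

70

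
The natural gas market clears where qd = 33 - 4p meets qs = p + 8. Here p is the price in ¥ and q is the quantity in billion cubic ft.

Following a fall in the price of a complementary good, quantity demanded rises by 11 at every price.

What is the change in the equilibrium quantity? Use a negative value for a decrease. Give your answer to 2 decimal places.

+2.20

Before the shock: 33 - 4p = p + 8 ⇒ 25 = 5p ⇒ p = 5, q = 13.
After the shift, demand is qd = 44 - 4p and supply is qs = p + 8.
Equate the new curves: 44 - 4p = p + 8, giving 36 = 5p, p = 7.2, q = 15.2.
Δq = 15.2 − 13 = +2.20.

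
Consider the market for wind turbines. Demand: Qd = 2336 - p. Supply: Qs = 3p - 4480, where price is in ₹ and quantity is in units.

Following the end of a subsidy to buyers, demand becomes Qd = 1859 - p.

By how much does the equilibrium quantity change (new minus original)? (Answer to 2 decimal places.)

Solve the original market: 2336 - p = 3p - 4480, hence p = 1704 and Q = 632.
After the shift, demand is Qd = 1859 - p and supply is Qs = 3p - 4480.
New equilibrium: 1859 - p = 3p - 4480 ⇒ 6339 = 4p ⇒ p = 1584.75, Q = 274.25.
ΔQ = 274.25 − 632 = -357.75.

-357.75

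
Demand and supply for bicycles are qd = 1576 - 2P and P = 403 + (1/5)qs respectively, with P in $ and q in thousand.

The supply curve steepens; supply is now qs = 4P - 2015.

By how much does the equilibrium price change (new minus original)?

+85.5

Initially, 1576 - 2P = 5P - 2015, so 3591 = 7P and P = 513, q = 550.
The shock moves the curves to qd = 1576 - 2P and qs = 4P - 2015.
Clearing the new market: 1576 - 2P = 4P - 2015, so P = 598.5 and q = 379.
ΔP = 598.5 − 513 = +85.5.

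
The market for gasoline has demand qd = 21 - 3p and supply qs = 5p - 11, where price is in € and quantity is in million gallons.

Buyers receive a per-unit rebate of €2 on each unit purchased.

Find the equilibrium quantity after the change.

12.75

Initially, 21 - 3p = 5p - 11, so 32 = 8p and p = 4, q = 9.
Since buyers' out-of-pocket price is the market price minus the rebate, the effective demand curve becomes qd = 27 - 3p.
New equilibrium: 27 - 3p = 5p - 11 ⇒ 38 = 8p ⇒ p = 4.75, q = 12.75.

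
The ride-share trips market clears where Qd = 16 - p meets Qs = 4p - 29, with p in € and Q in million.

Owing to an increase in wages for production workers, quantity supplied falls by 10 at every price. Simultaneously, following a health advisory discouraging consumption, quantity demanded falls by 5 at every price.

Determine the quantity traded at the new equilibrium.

Initially, 16 - p = 4p - 29, so 45 = 5p and p = 9, Q = 7.
The shock moves the curves to Qd = 11 - p and Qs = 4p - 39.
New equilibrium: 11 - p = 4p - 39 ⇒ 50 = 5p ⇒ p = 10, Q = 1.

1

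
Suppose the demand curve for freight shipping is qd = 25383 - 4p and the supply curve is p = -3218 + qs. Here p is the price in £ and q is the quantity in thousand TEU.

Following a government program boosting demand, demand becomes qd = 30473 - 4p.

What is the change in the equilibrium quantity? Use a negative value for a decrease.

Initially, 25383 - 4p = p + 3218, so 22165 = 5p and p = 4433, q = 7651.
The new curves are qd = 30473 - 4p (demand) and qs = p + 3218 (supply).
Setting them equal: 30473 - 4p = p + 3218 → 27255 = 5p, so p = 5451 and q = 8669.
Δq = 8669 − 7651 = +1018.

+1018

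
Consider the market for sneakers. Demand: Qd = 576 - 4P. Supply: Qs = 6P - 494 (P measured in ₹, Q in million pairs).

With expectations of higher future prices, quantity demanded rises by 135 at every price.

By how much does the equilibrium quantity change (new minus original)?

Solve the original market: 576 - 4P = 6P - 494, hence P = 107 and Q = 148.
After the shift, demand is Qd = 711 - 4P and supply is Qs = 6P - 494.
Clearing the new market: 711 - 4P = 6P - 494, so P = 120.5 and Q = 229.
ΔQ = 229 − 148 = +81.

+81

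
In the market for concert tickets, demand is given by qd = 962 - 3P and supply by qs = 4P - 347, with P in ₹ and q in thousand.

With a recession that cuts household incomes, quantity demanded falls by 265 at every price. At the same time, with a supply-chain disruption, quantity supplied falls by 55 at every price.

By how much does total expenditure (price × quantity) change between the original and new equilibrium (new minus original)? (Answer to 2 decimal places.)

Before the shock: 962 - 3P = 4P - 347 ⇒ 1309 = 7P ⇒ P = 187, q = 401.
The new curves are qd = 697 - 3P (demand) and qs = 4P - 402 (supply).
Setting them equal: 697 - 3P = 4P - 402 → 1099 = 7P, so P = 157 and q = 226.
Expenditure moves from 187×401 = 74987 to 157×226 = 35482; change = -39505.00.

-39505.00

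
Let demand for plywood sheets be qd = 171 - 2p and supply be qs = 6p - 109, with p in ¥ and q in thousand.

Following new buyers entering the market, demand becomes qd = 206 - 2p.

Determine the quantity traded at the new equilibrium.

Initially, 171 - 2p = 6p - 109, so 280 = 8p and p = 35, q = 101.
The shock moves the curves to qd = 206 - 2p and qs = 6p - 109.
Setting them equal: 206 - 2p = 6p - 109 → 315 = 8p, so p = 39.375 and q = 127.25.

127.25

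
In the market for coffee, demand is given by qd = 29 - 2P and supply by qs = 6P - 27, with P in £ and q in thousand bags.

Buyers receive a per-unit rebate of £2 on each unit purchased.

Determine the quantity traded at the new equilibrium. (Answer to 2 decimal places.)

18.00

Before the shock: 29 - 2P = 6P - 27 ⇒ 56 = 8P ⇒ P = 7, q = 15.
Since buyers' out-of-pocket price is the market price minus the rebate, the effective demand curve becomes qd = 33 - 2P.
Clearing the new market: 33 - 2P = 6P - 27, so P = 7.5 and q = 18.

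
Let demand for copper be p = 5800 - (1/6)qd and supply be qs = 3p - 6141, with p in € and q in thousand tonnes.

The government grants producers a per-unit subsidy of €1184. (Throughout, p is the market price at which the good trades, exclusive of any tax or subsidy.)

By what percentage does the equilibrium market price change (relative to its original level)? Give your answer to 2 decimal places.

-8.68

Original equilibrium: 34800 - 6p = 3p - 6141 gives 40941 = 9p, so p = 4549 and q = 7506.
Since sellers receive the price plus the subsidy, the effective supply curve becomes qs = 3p - 2589.
Clearing the new market: 34800 - 6p = 3p - 2589, so p = 12463/3 ≈ 4154.3333 and q = 9874.
%Δp = (4154.3333 − 4549) / 4549 × 100 = -8.68%.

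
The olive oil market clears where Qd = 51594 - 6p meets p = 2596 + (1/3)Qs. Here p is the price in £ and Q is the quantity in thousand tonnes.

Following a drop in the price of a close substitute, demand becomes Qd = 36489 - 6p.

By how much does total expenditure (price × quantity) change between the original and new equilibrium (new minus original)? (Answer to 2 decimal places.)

Initially, 51594 - 6p = 3p - 7788, so 59382 = 9p and p = 6598, Q = 12006.
With the change applied: demand Qd = 36489 - 6p, supply Qs = 3p - 7788.
Setting them equal: 36489 - 6p = 3p - 7788 → 44277 = 9p, so p = 14759/3 ≈ 4919.6667 and Q = 6971.
Expenditure moves from 6598×12006 = 79215588 to 4919.6667×6971 = 34294996.3333; change = -44920591.67.

-44920591.67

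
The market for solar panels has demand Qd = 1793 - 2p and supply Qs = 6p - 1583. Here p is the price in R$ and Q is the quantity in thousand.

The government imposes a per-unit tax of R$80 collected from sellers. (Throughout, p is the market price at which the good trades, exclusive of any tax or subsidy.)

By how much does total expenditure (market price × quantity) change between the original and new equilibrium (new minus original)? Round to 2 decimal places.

Before the shock: 1793 - 2p = 6p - 1583 ⇒ 3376 = 8p ⇒ p = 422, Q = 949.
Since sellers keep the price net of the tax, the effective supply curve becomes Qs = 6p - 2063.
New equilibrium: 1793 - 2p = 6p - 2063 ⇒ 3856 = 8p ⇒ p = 482, Q = 829.
Expenditure moves from 422×949 = 400478 to 482×829 = 399578; change = -900.00.

-900.00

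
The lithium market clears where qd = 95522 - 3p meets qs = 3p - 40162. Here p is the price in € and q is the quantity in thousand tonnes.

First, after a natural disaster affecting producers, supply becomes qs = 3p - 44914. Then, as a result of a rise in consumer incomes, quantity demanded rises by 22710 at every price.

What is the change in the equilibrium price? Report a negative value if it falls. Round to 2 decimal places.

+4577.00

Solve the original market: 95522 - 3p = 3p - 40162, hence p = 22614 and q = 27680.
The new curves are qd = 118232 - 3p (demand) and qs = 3p - 44914 (supply).
Clearing the new market: 118232 - 3p = 3p - 44914, so p = 27191 and q = 36659.
Δp = 27191 − 22614 = +4577.00.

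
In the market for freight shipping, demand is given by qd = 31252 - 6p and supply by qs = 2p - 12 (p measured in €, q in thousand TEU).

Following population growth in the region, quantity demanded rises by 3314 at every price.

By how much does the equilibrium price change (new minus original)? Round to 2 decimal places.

Original equilibrium: 31252 - 6p = 2p - 12 gives 31264 = 8p, so p = 3908 and q = 7804.
After the shift, demand is qd = 34566 - 6p and supply is qs = 2p - 12.
Equate the new curves: 34566 - 6p = 2p - 12, giving 34578 = 8p, p = 4322.25, q = 8632.5.
Δp = 4322.25 − 3908 = +414.25.

+414.25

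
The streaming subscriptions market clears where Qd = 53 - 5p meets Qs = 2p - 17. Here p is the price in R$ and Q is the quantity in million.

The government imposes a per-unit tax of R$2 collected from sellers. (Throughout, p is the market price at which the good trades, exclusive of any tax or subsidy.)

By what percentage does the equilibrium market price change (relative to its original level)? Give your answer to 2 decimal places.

Initially, 53 - 5p = 2p - 17, so 70 = 7p and p = 10, Q = 3.
Since sellers keep the price net of the tax, the effective supply curve becomes Qs = 2p - 21.
New equilibrium: 53 - 5p = 2p - 21 ⇒ 74 = 7p ⇒ p = 74/7 ≈ 10.5714, Q = 1/7 ≈ 0.1429.
%Δp = (10.5714 − 10) / 10 × 100 = +5.71%.

+5.71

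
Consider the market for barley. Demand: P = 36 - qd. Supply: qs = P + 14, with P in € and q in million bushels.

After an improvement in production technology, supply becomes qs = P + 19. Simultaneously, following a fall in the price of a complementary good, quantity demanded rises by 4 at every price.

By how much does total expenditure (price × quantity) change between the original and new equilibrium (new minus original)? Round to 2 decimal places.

Solve the original market: 36 - P = P + 14, hence P = 11 and q = 25.
After the shift, demand is qd = 40 - P and supply is qs = P + 19.
New equilibrium: 40 - P = P + 19 ⇒ 21 = 2P ⇒ P = 10.5, q = 29.5.
Expenditure moves from 11×25 = 275 to 10.5×29.5 = 309.75; change = +34.75.

+34.75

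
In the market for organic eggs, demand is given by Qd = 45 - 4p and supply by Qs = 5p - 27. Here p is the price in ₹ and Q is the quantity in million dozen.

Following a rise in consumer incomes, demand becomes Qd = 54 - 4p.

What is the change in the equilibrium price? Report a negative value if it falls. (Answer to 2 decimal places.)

Initially, 45 - 4p = 5p - 27, so 72 = 9p and p = 8, Q = 13.
The shock moves the curves to Qd = 54 - 4p and Qs = 5p - 27.
Clearing the new market: 54 - 4p = 5p - 27, so p = 9 and Q = 18.
Δp = 9 − 8 = +1.00.

+1.00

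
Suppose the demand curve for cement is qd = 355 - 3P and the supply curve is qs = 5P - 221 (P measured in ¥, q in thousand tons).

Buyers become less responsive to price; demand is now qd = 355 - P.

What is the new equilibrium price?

Original equilibrium: 355 - 3P = 5P - 221 gives 576 = 8P, so P = 72 and q = 139.
With the change applied: demand qd = 355 - P, supply qs = 5P - 221.
New equilibrium: 355 - P = 5P - 221 ⇒ 576 = 6P ⇒ P = 96, q = 259.

96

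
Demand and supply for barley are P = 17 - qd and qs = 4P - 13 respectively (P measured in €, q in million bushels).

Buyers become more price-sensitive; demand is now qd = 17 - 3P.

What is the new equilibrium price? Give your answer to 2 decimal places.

4.29

Original equilibrium: 17 - P = 4P - 13 gives 30 = 5P, so P = 6 and q = 11.
The shock moves the curves to qd = 17 - 3P and qs = 4P - 13.
Clearing the new market: 17 - 3P = 4P - 13, so P = 30/7 ≈ 4.2857 and q = 29/7 ≈ 4.1429.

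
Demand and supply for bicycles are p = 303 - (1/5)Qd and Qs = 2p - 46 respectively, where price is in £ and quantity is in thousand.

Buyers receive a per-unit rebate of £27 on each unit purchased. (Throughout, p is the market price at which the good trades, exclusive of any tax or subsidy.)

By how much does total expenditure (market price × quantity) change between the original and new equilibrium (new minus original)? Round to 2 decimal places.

Initially, 1515 - 5p = 2p - 46, so 1561 = 7p and p = 223, Q = 400.
Since buyers' out-of-pocket price is the market price minus the rebate, the effective demand curve becomes Qd = 1650 - 5p.
Equate the new curves: 1650 - 5p = 2p - 46, giving 1696 = 7p, p = 1696/7 ≈ 242.2857, Q = 3070/7 ≈ 438.5714.
Expenditure moves from 223×400 = 89200 to 242.2857×438.5714 = 106259.5918; change = +17059.59.

+17059.59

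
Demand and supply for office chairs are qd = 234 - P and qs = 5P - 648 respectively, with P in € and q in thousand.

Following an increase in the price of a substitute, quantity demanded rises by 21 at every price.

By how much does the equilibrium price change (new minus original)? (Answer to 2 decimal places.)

Initially, 234 - P = 5P - 648, so 882 = 6P and P = 147, q = 87.
After the shift, demand is qd = 255 - P and supply is qs = 5P - 648.
Setting them equal: 255 - P = 5P - 648 → 903 = 6P, so P = 150.5 and q = 104.5.
ΔP = 150.5 − 147 = +3.50.

+3.50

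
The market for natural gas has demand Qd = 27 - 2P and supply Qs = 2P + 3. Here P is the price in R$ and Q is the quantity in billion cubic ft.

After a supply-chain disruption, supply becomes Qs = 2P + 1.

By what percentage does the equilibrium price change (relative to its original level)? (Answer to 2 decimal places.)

+8.33

Original equilibrium: 27 - 2P = 2P + 3 gives 24 = 4P, so P = 6 and Q = 15.
The new curves are Qd = 27 - 2P (demand) and Qs = 2P + 1 (supply).
Setting them equal: 27 - 2P = 2P + 1 → 26 = 4P, so P = 6.5 and Q = 14.
%ΔP = (6.5 − 6) / 6 × 100 = +8.33%.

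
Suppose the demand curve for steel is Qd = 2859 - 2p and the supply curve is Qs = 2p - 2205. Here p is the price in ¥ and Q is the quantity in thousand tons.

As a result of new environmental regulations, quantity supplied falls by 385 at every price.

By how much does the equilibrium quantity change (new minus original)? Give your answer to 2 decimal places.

Initially, 2859 - 2p = 2p - 2205, so 5064 = 4p and p = 1266, Q = 327.
After the shift, demand is Qd = 2859 - 2p and supply is Qs = 2p - 2590.
Equate the new curves: 2859 - 2p = 2p - 2590, giving 5449 = 4p, p = 1362.25, Q = 134.5.
ΔQ = 134.5 − 327 = -192.50.

-192.50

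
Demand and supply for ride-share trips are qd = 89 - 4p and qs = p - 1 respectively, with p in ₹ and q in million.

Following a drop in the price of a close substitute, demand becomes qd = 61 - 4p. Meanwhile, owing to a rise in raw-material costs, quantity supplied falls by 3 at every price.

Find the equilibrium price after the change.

13

Solve the original market: 89 - 4p = p - 1, hence p = 18 and q = 17.
With the change applied: demand qd = 61 - 4p, supply qs = p - 4.
New equilibrium: 61 - 4p = p - 4 ⇒ 65 = 5p ⇒ p = 13, q = 9.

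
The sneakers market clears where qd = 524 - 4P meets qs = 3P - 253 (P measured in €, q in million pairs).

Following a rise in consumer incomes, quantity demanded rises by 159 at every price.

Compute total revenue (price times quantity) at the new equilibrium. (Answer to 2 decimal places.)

Original equilibrium: 524 - 4P = 3P - 253 gives 777 = 7P, so P = 111 and q = 80.
With the change applied: demand qd = 683 - 4P, supply qs = 3P - 253.
New equilibrium: 683 - 4P = 3P - 253 ⇒ 936 = 7P ⇒ P = 936/7 ≈ 133.7143, q = 1037/7 ≈ 148.1429.
New expenditure = 133.7143 × 148.1429 = 19808.82.

19808.82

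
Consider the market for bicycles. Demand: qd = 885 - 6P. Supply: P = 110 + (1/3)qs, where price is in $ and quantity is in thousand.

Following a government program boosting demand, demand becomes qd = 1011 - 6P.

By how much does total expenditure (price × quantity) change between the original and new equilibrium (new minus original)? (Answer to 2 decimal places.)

Original equilibrium: 885 - 6P = 3P - 330 gives 1215 = 9P, so P = 135 and q = 75.
The shock moves the curves to qd = 1011 - 6P and qs = 3P - 330.
Equate the new curves: 1011 - 6P = 3P - 330, giving 1341 = 9P, P = 149, q = 117.
Expenditure moves from 135×75 = 10125 to 149×117 = 17433; change = +7308.00.

+7308.00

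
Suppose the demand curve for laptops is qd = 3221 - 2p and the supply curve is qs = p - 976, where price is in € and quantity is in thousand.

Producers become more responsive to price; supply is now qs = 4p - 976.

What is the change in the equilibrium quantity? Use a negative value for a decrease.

Original equilibrium: 3221 - 2p = p - 976 gives 4197 = 3p, so p = 1399 and q = 423.
After the shift, demand is qd = 3221 - 2p and supply is qs = 4p - 976.
Setting them equal: 3221 - 2p = 4p - 976 → 4197 = 6p, so p = 699.5 and q = 1822.
Δq = 1822 − 423 = +1399.

+1399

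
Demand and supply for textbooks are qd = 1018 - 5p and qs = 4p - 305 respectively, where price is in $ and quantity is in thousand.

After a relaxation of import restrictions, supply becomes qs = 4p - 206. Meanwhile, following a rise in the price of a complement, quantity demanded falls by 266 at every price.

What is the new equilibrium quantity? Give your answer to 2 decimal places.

219.78

Before the shock: 1018 - 5p = 4p - 305 ⇒ 1323 = 9p ⇒ p = 147, q = 283.
After the shift, demand is qd = 752 - 5p and supply is qs = 4p - 206.
Setting them equal: 752 - 5p = 4p - 206 → 958 = 9p, so p = 958/9 ≈ 106.4444 and q = 1978/9 ≈ 219.7778.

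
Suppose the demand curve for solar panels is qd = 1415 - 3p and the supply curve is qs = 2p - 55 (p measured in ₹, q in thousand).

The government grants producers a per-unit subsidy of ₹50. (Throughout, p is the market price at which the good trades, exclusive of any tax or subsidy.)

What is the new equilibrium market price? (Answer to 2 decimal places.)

Solve the original market: 1415 - 3p = 2p - 55, hence p = 294 and q = 533.
Since sellers receive the price plus the subsidy, the effective supply curve becomes qs = 2p + 45.
Clearing the new market: 1415 - 3p = 2p + 45, so p = 274 and q = 593.

274.00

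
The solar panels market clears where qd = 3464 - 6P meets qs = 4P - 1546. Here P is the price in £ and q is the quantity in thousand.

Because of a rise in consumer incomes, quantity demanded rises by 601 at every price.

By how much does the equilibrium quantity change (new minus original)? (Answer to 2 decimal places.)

Original equilibrium: 3464 - 6P = 4P - 1546 gives 5010 = 10P, so P = 501 and q = 458.
After the shift, demand is qd = 4065 - 6P and supply is qs = 4P - 1546.
Equate the new curves: 4065 - 6P = 4P - 1546, giving 5611 = 10P, P = 561.1, q = 698.4.
Δq = 698.4 − 458 = +240.40.

+240.40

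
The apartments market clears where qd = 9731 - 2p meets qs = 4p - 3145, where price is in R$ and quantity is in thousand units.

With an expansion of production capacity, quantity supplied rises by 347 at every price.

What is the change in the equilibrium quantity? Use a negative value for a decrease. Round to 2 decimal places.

+115.67

Original equilibrium: 9731 - 2p = 4p - 3145 gives 12876 = 6p, so p = 2146 and q = 5439.
The shock moves the curves to qd = 9731 - 2p and qs = 4p - 2798.
New equilibrium: 9731 - 2p = 4p - 2798 ⇒ 12529 = 6p ⇒ p = 12529/6 ≈ 2088.1667, q = 16664/3 ≈ 5554.6667.
Δq = 5554.6667 − 5439 = +115.67.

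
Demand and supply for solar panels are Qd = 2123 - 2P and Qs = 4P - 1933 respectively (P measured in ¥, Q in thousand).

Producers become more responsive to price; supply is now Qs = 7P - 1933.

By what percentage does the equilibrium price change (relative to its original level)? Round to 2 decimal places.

-33.33

Original equilibrium: 2123 - 2P = 4P - 1933 gives 4056 = 6P, so P = 676 and Q = 771.
The shock moves the curves to Qd = 2123 - 2P and Qs = 7P - 1933.
Setting them equal: 2123 - 2P = 7P - 1933 → 4056 = 9P, so P = 1352/3 ≈ 450.6667 and Q = 3665/3 ≈ 1221.6667.
%ΔP = (450.6667 − 676) / 676 × 100 = -33.33%.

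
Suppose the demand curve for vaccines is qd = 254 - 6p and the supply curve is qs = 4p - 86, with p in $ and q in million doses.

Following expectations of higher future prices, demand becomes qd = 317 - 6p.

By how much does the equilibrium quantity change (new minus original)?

+25.2

Solve the original market: 254 - 6p = 4p - 86, hence p = 34 and q = 50.
The shock moves the curves to qd = 317 - 6p and qs = 4p - 86.
Clearing the new market: 317 - 6p = 4p - 86, so p = 40.3 and q = 75.2.
Δq = 75.2 − 50 = +25.2.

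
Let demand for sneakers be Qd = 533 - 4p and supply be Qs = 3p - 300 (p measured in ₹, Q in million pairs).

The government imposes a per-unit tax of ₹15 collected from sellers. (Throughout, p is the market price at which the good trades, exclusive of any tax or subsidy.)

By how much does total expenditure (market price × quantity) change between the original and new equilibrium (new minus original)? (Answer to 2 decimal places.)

-2858.88

Solve the original market: 533 - 4p = 3p - 300, hence p = 119 and Q = 57.
Since sellers keep the price net of the tax, the effective supply curve becomes Qs = 3p - 345.
Clearing the new market: 533 - 4p = 3p - 345, so p = 878/7 ≈ 125.4286 and Q = 219/7 ≈ 31.2857.
Expenditure moves from 119×57 = 6783 to 125.4286×31.2857 = 3924.1224; change = -2858.88.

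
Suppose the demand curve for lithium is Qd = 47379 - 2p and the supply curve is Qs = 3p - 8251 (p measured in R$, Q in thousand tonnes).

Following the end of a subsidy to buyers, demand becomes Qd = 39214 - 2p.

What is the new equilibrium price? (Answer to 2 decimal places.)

Solve the original market: 47379 - 2p = 3p - 8251, hence p = 11126 and Q = 25127.
With the change applied: demand Qd = 39214 - 2p, supply Qs = 3p - 8251.
New equilibrium: 39214 - 2p = 3p - 8251 ⇒ 47465 = 5p ⇒ p = 9493, Q = 20228.

9493.00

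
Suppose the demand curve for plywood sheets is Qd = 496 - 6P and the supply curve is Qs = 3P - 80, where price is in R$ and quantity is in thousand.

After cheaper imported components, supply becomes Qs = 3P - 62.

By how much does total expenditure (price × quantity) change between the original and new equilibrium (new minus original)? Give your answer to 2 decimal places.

Initially, 496 - 6P = 3P - 80, so 576 = 9P and P = 64, Q = 112.
The shock moves the curves to Qd = 496 - 6P and Qs = 3P - 62.
Setting them equal: 496 - 6P = 3P - 62 → 558 = 9P, so P = 62 and Q = 124.
Expenditure moves from 64×112 = 7168 to 62×124 = 7688; change = +520.00.

+520.00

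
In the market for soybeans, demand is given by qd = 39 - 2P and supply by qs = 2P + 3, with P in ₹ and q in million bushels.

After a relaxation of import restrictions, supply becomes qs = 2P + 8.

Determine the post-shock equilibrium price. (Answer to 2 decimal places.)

7.75

Solve the original market: 39 - 2P = 2P + 3, hence P = 9 and q = 21.
After the shift, demand is qd = 39 - 2P and supply is qs = 2P + 8.
Setting them equal: 39 - 2P = 2P + 8 → 31 = 4P, so P = 7.75 and q = 23.5.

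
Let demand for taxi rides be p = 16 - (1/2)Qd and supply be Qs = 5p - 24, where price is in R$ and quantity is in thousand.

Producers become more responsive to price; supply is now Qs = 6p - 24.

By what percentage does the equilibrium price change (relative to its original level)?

-12.5

Original equilibrium: 32 - 2p = 5p - 24 gives 56 = 7p, so p = 8 and Q = 16.
The new curves are Qd = 32 - 2p (demand) and Qs = 6p - 24 (supply).
Equate the new curves: 32 - 2p = 6p - 24, giving 56 = 8p, p = 7, Q = 18.
%Δp = (7 − 8) / 8 × 100 = -12.5%.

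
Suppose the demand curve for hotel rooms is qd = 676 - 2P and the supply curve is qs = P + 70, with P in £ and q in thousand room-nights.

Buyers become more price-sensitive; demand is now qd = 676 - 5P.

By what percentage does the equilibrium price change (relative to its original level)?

Original equilibrium: 676 - 2P = P + 70 gives 606 = 3P, so P = 202 and q = 272.
After the shift, demand is qd = 676 - 5P and supply is qs = P + 70.
Equate the new curves: 676 - 5P = P + 70, giving 606 = 6P, P = 101, q = 171.
%ΔP = (101 − 202) / 202 × 100 = -50%.

-50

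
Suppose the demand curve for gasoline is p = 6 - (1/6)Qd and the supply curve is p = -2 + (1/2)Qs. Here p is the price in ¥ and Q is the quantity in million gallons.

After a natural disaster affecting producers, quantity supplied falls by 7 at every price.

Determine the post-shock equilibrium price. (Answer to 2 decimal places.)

4.88

Original equilibrium: 36 - 6p = 2p + 4 gives 32 = 8p, so p = 4 and Q = 12.
The shock moves the curves to Qd = 36 - 6p and Qs = 2p - 3.
New equilibrium: 36 - 6p = 2p - 3 ⇒ 39 = 8p ⇒ p = 4.875, Q = 6.75.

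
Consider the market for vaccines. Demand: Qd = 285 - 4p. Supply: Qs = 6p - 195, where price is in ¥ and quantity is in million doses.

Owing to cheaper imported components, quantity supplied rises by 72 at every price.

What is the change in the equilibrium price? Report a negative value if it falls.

Before the shock: 285 - 4p = 6p - 195 ⇒ 480 = 10p ⇒ p = 48, Q = 93.
With the change applied: demand Qd = 285 - 4p, supply Qs = 6p - 123.
Clearing the new market: 285 - 4p = 6p - 123, so p = 40.8 and Q = 121.8.
Δp = 40.8 − 48 = -7.2.

-7.2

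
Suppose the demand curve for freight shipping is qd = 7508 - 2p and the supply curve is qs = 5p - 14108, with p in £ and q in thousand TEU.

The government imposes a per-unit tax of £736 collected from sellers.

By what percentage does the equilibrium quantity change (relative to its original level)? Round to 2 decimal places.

Before the shock: 7508 - 2p = 5p - 14108 ⇒ 21616 = 7p ⇒ p = 3088, q = 1332.
Since sellers keep the price net of the tax, the effective supply curve becomes qs = 5p - 17788.
Equate the new curves: 7508 - 2p = 5p - 17788, giving 25296 = 7p, p = 25296/7 ≈ 3613.7143, q = 1964/7 ≈ 280.5714.
%Δq = (280.5714 − 1332) / 1332 × 100 = -78.94%.

-78.94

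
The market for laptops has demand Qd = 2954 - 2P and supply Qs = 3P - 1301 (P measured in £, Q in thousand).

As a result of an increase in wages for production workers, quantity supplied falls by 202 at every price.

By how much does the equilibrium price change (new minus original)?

Initially, 2954 - 2P = 3P - 1301, so 4255 = 5P and P = 851, Q = 1252.
The shock moves the curves to Qd = 2954 - 2P and Qs = 3P - 1503.
Setting them equal: 2954 - 2P = 3P - 1503 → 4457 = 5P, so P = 891.4 and Q = 1171.2.
ΔP = 891.4 − 851 = +40.4.

+40.4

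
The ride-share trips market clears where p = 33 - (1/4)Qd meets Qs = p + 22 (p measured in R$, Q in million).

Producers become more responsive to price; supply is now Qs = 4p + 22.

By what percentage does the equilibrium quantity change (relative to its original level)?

Before the shock: 132 - 4p = p + 22 ⇒ 110 = 5p ⇒ p = 22, Q = 44.
After the shift, demand is Qd = 132 - 4p and supply is Qs = 4p + 22.
New equilibrium: 132 - 4p = 4p + 22 ⇒ 110 = 8p ⇒ p = 13.75, Q = 77.
%ΔQ = (77 − 44) / 44 × 100 = +75%.

+75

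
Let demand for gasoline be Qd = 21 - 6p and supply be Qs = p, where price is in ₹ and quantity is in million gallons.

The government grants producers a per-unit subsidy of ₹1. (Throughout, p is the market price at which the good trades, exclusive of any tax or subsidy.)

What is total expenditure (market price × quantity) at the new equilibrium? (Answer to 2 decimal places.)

Original equilibrium: 21 - 6p = p gives 21 = 7p, so p = 3 and Q = 3.
Since sellers receive the price plus the subsidy, the effective supply curve becomes Qs = p + 1.
Equate the new curves: 21 - 6p = p + 1, giving 20 = 7p, p = 20/7 ≈ 2.8571, Q = 27/7 ≈ 3.8571.
New expenditure = 2.8571 × 3.8571 = 11.02.

11.02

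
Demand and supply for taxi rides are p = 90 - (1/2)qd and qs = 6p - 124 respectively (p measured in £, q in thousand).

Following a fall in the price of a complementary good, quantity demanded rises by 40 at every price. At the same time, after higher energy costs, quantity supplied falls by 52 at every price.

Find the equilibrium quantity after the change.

121

Before the shock: 180 - 2p = 6p - 124 ⇒ 304 = 8p ⇒ p = 38, q = 104.
With the change applied: demand qd = 220 - 2p, supply qs = 6p - 176.
Equate the new curves: 220 - 2p = 6p - 176, giving 396 = 8p, p = 49.5, q = 121.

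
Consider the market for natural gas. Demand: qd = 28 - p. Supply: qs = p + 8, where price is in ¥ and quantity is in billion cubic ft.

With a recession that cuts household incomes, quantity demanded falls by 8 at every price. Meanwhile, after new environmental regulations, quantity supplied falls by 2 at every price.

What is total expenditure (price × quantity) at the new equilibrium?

Solve the original market: 28 - p = p + 8, hence p = 10 and q = 18.
With the change applied: demand qd = 20 - p, supply qs = p + 6.
Setting them equal: 20 - p = p + 6 → 14 = 2p, so p = 7 and q = 13.
New expenditure = 7 × 13 = 91.

91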